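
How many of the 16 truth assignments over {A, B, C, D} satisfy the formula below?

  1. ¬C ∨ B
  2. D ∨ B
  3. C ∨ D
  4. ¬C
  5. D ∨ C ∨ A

4

There are 2^4 = 16 truth assignments over (A, B, C, D).
Split on D. With D = True, the clauses containing D are satisfied and ¬D drops from the rest; 4 of the 2^3 = 8 assignments to the other variables satisfy what remains.
With D = False, by the same count on the reduced clause set, 0 assignments work.
(One model: A=F, B=F, C=F, D=T.)
Total: 4 + 0 = 4.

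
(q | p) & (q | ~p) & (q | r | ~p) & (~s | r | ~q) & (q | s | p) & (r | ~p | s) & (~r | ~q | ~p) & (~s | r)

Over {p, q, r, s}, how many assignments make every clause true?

3

There are 2^4 = 16 truth assignments over (p, q, r, s).
Check each against the 8 clauses (columns in the order p, q, r, s):
  F F F F  ✗ fails (q | p)
  F F F T  ✗ fails (q | p)
  F F T F  ✗ fails (q | p)
  F F T T  ✗ fails (q | p)
  F T F F  ✓ satisfies all
  F T F T  ✗ fails (~s | r | ~q)
  F T T F  ✓ satisfies all
  F T T T  ✓ satisfies all
  T F F F  ✗ fails (q | ~p)
  T F F T  ✗ fails (q | ~p)
  T F T F  ✗ fails (q | ~p)
  T F T T  ✗ fails (q | ~p)
  T T F F  ✗ fails (r | ~p | s)
  T T F T  ✗ fails (~s | r | ~q)
  T T T F  ✗ fails (~r | ~q | ~p)
  T T T T  ✗ fails (~r | ~q | ~p)
3 of the 16 rows are models.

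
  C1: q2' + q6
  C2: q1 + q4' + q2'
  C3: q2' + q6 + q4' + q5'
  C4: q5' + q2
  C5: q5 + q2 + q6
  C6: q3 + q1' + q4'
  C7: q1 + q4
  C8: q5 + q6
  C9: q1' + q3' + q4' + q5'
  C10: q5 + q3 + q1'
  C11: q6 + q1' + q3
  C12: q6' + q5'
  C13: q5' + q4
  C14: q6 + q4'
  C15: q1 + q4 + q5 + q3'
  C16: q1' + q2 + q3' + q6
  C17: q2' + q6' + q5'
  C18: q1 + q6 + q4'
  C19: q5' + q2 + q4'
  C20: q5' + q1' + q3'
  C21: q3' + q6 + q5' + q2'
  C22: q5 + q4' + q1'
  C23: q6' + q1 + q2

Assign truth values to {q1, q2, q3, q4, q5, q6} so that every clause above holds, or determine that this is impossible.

Case q2 = 1:
Unit clause (q6) forces q6 = 1.
Unit clause (q5') forces q5 = 0.
Case q1 = 1:
Unit clause (q3) forces q3 = 1.
Unit clause (q4') forces q4 = 0.
All clauses are satisfied.

q1: 1, q2: 1, q3: 1, q4: 0, q5: 0, q6: 1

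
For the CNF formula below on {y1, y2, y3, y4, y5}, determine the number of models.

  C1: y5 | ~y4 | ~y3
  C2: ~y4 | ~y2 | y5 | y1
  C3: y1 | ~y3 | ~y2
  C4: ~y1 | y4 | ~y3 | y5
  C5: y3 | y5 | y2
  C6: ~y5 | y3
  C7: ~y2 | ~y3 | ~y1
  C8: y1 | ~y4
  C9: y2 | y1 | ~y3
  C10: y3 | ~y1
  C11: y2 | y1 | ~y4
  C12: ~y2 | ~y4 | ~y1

There are 2^5 = 32 truth assignments over (y1, y2, y3, y4, y5).
Split on y3. With y3 = 1, the clauses containing y3 are satisfied and ~y3 drops from the rest; 2 of the 2^4 = 16 assignments to the other variables satisfy what remains.
With y3 = 0, by the same count on the reduced clause set, 1 assignment works.
(One model: y1=F, y2=T, y3=F, y4=F, y5=F.)
Total: 2 + 1 = 3.

3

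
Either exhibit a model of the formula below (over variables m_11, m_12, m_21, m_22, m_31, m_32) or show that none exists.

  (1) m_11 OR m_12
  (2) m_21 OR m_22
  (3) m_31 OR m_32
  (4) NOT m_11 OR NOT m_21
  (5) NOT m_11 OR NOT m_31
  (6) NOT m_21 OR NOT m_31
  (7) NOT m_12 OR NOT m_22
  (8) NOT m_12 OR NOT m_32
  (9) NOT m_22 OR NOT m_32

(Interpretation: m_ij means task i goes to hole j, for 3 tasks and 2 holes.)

Try m_11 = true.
From the singleton clause (NOT m_21), m_21 = false.
From the singleton clause (m_22), m_22 = true.
From the singleton clause (NOT m_31), m_31 = false.
From the singleton clause (m_32), m_32 = true.
But (NOT m_32) is also a unit clause — contradiction.
That branch fails; take m_11 = false instead.
From the singleton clause (m_12), m_12 = true.
From the singleton clause (NOT m_22), m_22 = false.
From the singleton clause (m_21), m_21 = true.
From the singleton clause (NOT m_31), m_31 = false.
From the singleton clause (m_32), m_32 = true.
But (NOT m_32) is also a unit clause — contradiction.
Neither m_11 = true nor m_11 = false works.

UNSATISFIABLE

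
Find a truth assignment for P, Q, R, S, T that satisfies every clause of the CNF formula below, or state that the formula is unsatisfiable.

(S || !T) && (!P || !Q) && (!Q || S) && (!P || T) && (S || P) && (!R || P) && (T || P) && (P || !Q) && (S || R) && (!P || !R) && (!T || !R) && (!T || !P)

P: false, Q: false, R: false, S: true, T: true

Branch on S: set S = true.
Branch on P: set P = false.
Unit clause (!R) forces R = false.
Unit clause (T) forces T = true.
Unit clause (!Q) forces Q = false.
This assignment satisfies each clause.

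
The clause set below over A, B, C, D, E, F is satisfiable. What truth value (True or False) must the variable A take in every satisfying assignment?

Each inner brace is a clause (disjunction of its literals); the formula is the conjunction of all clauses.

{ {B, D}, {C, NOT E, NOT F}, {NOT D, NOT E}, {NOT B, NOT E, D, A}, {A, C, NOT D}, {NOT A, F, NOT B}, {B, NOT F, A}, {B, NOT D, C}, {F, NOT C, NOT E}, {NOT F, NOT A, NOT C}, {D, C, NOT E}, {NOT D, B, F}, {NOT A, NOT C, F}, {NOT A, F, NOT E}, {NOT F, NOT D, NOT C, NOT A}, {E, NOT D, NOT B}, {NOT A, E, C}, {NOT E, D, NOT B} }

Suppose A = true.
Suppose B = true.
(F) alone gives F = true.
(NOT C) alone gives C = false.
(NOT E) alone gives E = false.
That conflicts with the unit clause (E).
Undo B and try B = false.
(D) alone gives D = true.
(NOT E) alone gives E = false.
(C) alone gives C = true.
(NOT F) alone gives F = false.
That conflicts with the unit clause (F).
Neither B = true nor B = false works.
So every satisfying assignment has A = False.

False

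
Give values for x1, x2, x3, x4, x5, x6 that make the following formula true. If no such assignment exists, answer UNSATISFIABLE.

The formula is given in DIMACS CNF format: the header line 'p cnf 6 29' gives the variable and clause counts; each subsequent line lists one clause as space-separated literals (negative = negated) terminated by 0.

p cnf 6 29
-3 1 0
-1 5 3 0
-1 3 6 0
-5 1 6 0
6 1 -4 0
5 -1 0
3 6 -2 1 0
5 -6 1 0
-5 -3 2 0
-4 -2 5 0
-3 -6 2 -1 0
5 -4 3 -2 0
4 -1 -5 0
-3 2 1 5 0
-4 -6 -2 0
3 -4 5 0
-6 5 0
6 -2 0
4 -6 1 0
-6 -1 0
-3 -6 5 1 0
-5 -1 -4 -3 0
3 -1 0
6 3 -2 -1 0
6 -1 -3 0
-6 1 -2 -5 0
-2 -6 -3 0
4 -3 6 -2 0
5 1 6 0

Try x3 = False.
The clause (¬x1) is unit, so x1 = False.
Try x5 = True.
The clause (x6) is unit, so x6 = True.
The clause (x4) is unit, so x4 = True.
The clause (¬x2) is unit, so x2 = False.
This assignment satisfies each clause.

x1: False; x2: False; x3: False; x4: True; x5: True; x6: True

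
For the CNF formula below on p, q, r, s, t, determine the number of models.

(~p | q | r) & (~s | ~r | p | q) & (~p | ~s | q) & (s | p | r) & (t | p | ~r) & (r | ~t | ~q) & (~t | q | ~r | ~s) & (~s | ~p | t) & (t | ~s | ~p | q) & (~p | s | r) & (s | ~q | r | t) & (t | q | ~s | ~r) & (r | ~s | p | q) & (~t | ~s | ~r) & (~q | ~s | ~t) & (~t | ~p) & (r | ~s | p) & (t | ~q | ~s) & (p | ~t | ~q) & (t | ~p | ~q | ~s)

3

There are 2^5 = 32 truth assignments over (p, q, r, s, t).
Split on q. With q = 1, the clauses containing q are satisfied and ~q drops from the rest; 1 of the 2^4 = 16 assignments to the other variables satisfy what remains.
With q = 0, by the same count on the reduced clause set, 2 assignments work.
(One model: p=F, q=F, r=T, s=F, t=T.)
Total: 1 + 2 = 3.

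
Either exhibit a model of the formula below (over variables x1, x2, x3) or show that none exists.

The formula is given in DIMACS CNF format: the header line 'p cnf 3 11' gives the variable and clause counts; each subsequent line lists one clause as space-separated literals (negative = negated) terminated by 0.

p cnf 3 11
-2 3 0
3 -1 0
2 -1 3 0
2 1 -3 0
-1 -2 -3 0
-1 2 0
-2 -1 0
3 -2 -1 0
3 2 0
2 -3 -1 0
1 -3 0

Suppose x2 = False.
Unit clause (¬x1) forces x1 = False.
Unit clause (¬x3) forces x3 = False.
Now (x3) is unsatisfied and unit — conflict.
Backtrack on x2: now try x2 = True.
Unit clause (x3) forces x3 = True.
Unit clause (¬x1) forces x1 = False.
Now (x1) is unsatisfied and unit — conflict.
Either choice for x2 ends in contradiction.

UNSATISFIABLE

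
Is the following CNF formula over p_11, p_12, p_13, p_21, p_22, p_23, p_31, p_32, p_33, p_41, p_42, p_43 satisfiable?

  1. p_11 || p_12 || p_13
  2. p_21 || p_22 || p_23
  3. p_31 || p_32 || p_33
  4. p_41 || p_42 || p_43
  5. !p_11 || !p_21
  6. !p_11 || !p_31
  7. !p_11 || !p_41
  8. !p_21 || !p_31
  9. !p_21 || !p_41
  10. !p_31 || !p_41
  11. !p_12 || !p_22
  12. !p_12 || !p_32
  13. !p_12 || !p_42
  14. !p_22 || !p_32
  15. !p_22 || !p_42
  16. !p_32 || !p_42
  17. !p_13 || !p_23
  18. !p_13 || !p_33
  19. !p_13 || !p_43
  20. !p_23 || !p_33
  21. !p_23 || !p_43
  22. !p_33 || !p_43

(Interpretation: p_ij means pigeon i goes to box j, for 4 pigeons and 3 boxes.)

Suppose p_11 = false.
Suppose p_12 = true.
The clause (!p_22) is unit, so p_22 = false.
The clause (!p_32) is unit, so p_32 = false.
The clause (!p_42) is unit, so p_42 = false.
Suppose p_21 = true.
The clause (!p_31) is unit, so p_31 = false.
The clause (p_33) is unit, so p_33 = true.
The clause (!p_41) is unit, so p_41 = false.
The clause (p_43) is unit, so p_43 = true.
That conflicts with the unit clause (!p_43).
That branch fails; take p_21 = false instead.
The clause (p_23) is unit, so p_23 = true.
The clause (!p_13) is unit, so p_13 = false.
The clause (!p_33) is unit, so p_33 = false.
The clause (p_31) is unit, so p_31 = true.
The clause (!p_41) is unit, so p_41 = false.
The clause (p_43) is unit, so p_43 = true.
That conflicts with the unit clause (!p_43).
Neither p_21 = true nor p_21 = false works.
That branch fails; take p_12 = false instead.
The clause (p_13) is unit, so p_13 = true.
The clause (!p_23) is unit, so p_23 = false.
The clause (!p_33) is unit, so p_33 = false.
The clause (!p_43) is unit, so p_43 = false.
Suppose p_21 = true.
The clause (!p_31) is unit, so p_31 = false.
The clause (p_32) is unit, so p_32 = true.
The clause (!p_41) is unit, so p_41 = false.
The clause (p_42) is unit, so p_42 = true.
That conflicts with the unit clause (!p_42).
That branch fails; take p_21 = false instead.
The clause (p_22) is unit, so p_22 = true.
The clause (!p_32) is unit, so p_32 = false.
The clause (p_31) is unit, so p_31 = true.
The clause (!p_41) is unit, so p_41 = false.
The clause (p_42) is unit, so p_42 = true.
That conflicts with the unit clause (!p_42).
Neither p_21 = true nor p_21 = false works.
Neither p_12 = true nor p_12 = false works.
That branch fails; take p_11 = true instead.
The clause (!p_21) is unit, so p_21 = false.
The clause (!p_31) is unit, so p_31 = false.
The clause (!p_41) is unit, so p_41 = false.
Suppose p_22 = true.
The clause (!p_12) is unit, so p_12 = false.
The clause (!p_32) is unit, so p_32 = false.
The clause (p_33) is unit, so p_33 = true.
The clause (!p_42) is unit, so p_42 = false.
The clause (p_43) is unit, so p_43 = true.
That conflicts with the unit clause (!p_43).
That branch fails; take p_22 = false instead.
The clause (p_23) is unit, so p_23 = true.
The clause (!p_13) is unit, so p_13 = false.
The clause (!p_33) is unit, so p_33 = false.
The clause (p_32) is unit, so p_32 = true.
The clause (!p_12) is unit, so p_12 = false.
The clause (!p_42) is unit, so p_42 = false.
The clause (p_43) is unit, so p_43 = true.
That conflicts with the unit clause (!p_43).
Neither p_22 = true nor p_22 = false works.
Neither p_11 = true nor p_11 = false works.
No assignment satisfies every clause.

No, unsatisfiable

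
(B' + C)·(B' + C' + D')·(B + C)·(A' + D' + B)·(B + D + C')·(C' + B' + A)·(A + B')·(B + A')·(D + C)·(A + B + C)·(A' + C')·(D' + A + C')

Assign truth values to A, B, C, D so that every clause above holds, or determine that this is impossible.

Branch on B: set B = 0.
Unit clause (C) forces C = 1.
Unit clause (D) forces D = 1.
Unit clause (A') forces A = 0.
That conflicts with the unit clause (A).
That branch fails; take B = 1 instead.
Unit clause (C) forces C = 1.
Unit clause (D') forces D = 0.
Unit clause (A) forces A = 1.
That conflicts with the unit clause (A').
Either choice for B ends in contradiction.

UNSATISFIABLE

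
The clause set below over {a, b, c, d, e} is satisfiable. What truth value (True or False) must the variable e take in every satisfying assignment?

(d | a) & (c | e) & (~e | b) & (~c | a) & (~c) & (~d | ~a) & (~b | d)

Suppose e = 0.
Unit clause (c) forces c = 1.
But (~c) is also a unit clause — contradiction.
So every satisfying assignment has e = True.

True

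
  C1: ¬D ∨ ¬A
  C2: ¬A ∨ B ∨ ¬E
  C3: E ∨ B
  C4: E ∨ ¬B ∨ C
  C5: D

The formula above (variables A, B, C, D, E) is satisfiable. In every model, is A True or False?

Suppose A = True.
The clause (¬D) is unit, so D = False.
That conflicts with the unit clause (D).
So every satisfying assignment has A = False.

False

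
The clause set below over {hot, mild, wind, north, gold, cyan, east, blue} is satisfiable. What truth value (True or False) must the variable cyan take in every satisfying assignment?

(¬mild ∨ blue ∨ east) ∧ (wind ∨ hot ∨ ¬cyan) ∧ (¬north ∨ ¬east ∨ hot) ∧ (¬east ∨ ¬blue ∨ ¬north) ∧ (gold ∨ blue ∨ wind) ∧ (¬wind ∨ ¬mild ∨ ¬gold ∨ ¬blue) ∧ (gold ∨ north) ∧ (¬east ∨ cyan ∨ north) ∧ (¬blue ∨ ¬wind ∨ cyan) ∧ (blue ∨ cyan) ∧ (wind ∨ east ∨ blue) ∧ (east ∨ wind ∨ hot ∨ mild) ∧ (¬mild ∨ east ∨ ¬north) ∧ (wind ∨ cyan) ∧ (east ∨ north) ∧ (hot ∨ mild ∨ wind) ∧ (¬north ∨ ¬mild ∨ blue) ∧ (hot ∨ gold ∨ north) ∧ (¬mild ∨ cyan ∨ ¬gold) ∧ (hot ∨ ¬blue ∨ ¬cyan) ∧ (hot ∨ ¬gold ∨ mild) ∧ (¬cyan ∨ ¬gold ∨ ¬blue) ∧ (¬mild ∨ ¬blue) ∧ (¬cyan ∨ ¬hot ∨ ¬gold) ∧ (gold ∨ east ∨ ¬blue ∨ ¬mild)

True

Suppose cyan = False.
(blue) alone gives blue = True.
(¬wind) alone gives wind = False.
But (wind) is also a unit clause — contradiction.
So every satisfying assignment has cyan = True.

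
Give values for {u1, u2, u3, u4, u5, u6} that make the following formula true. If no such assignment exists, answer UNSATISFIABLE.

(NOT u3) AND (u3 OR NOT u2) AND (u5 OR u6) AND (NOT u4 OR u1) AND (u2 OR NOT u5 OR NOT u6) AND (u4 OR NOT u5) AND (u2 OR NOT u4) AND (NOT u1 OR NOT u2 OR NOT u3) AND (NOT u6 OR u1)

u1=true, u2=false, u3=false, u4=false, u5=false, u6=true

(NOT u3) alone gives u3 = false.
(NOT u2) alone gives u2 = false.
(NOT u4) alone gives u4 = false.
(NOT u5) alone gives u5 = false.
(u6) alone gives u6 = true.
(u1) alone gives u1 = true.
Every clause now holds.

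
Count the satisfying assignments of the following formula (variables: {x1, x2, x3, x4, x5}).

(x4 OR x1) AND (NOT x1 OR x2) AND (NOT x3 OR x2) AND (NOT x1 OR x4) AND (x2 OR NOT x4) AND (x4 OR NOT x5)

There are 2^5 = 32 truth assignments over (x1, x2, x3, x4, x5).
Split on x4. With x4 = true, the clauses containing x4 are satisfied and NOT x4 drops from the rest; 8 of the 2^4 = 16 assignments to the other variables satisfy what remains.
With x4 = false, by the same count on the reduced clause set, 0 assignments work.
(One model: x1=F, x2=T, x3=F, x4=T, x5=F.)
Total: 8 + 0 = 8.

8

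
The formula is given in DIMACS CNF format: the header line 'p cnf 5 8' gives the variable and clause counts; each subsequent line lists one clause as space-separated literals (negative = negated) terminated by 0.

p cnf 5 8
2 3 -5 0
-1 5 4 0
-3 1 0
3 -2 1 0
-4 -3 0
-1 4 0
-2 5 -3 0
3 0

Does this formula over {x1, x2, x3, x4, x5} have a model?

No

(x3) alone gives x3 = True.
(x1) alone gives x1 = True.
(¬x4) alone gives x4 = False.
But (x4) is also a unit clause — contradiction.
No assignment satisfies every clause.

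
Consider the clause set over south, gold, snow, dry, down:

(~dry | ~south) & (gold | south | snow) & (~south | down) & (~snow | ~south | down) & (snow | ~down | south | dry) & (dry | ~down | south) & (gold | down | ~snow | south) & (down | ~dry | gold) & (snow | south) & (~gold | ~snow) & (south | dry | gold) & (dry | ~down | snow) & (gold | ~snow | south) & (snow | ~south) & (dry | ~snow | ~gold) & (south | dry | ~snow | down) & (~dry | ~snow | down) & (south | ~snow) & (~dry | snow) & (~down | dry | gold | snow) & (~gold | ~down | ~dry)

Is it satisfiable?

Branch on dry: set dry = 0.
Branch on south: set south = 1.
From the singleton clause (down), down = 1.
From the singleton clause (snow), snow = 1.
From the singleton clause (~gold), gold = 0.
This assignment satisfies each clause.
A satisfying assignment: south: 1; gold: 0; snow: 1; dry: 0; down: 1.

Satisfiable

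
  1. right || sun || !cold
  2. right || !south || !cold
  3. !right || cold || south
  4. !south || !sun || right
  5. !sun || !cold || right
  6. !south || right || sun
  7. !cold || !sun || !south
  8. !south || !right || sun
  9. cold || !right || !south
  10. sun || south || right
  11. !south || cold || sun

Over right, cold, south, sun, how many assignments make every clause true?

There are 2^4 = 16 truth assignments over (right, cold, south, sun).
Check each against the 11 clauses (columns in the order right, cold, south, sun):
  F F F F  ✗ fails (sun || south || right)
  F F F T  ✓ satisfies all
  F F T F  ✗ fails (!south || right || sun)
  F F T T  ✗ fails (!south || !sun || right)
  F T F F  ✗ fails (right || sun || !cold)
  F T F T  ✗ fails (!sun || !cold || right)
  F T T F  ✗ fails (right || sun || !cold)
  F T T T  ✗ fails (right || !south || !cold)
  T F F F  ✗ fails (!right || cold || south)
  T F F T  ✗ fails (!right || cold || south)
  T F T F  ✗ fails (!south || !right || sun)
  T F T T  ✗ fails (cold || !right || !south)
  T T F F  ✓ satisfies all
  T T F T  ✓ satisfies all
  T T T F  ✗ fails (!south || !right || sun)
  T T T T  ✗ fails (!cold || !sun || !south)
3 of the 16 rows are models.

3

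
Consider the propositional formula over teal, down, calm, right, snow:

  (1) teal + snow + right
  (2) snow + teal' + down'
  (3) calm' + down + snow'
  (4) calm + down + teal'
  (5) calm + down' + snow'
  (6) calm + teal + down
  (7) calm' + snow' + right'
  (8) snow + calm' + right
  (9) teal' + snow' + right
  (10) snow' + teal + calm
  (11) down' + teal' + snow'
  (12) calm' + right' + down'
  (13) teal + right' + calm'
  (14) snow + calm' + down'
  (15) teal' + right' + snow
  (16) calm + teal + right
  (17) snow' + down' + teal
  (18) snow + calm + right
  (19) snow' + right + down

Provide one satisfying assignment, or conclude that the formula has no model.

Try teal = 0.
Try snow = 0.
From the singleton clause (right), right = 1.
From the singleton clause (calm'), calm = 0.
From the singleton clause (down), down = 1.
Every clause now holds.

teal=0, down=1, calm=0, right=1, snow=0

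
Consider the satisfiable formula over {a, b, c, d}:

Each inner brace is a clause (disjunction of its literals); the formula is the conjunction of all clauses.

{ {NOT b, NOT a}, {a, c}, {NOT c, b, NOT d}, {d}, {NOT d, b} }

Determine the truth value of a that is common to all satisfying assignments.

False

Suppose a = true.
Unit clause (NOT b) forces b = false.
Unit clause (d) forces d = true.
That conflicts with the unit clause (NOT d).
So every satisfying assignment has a = False.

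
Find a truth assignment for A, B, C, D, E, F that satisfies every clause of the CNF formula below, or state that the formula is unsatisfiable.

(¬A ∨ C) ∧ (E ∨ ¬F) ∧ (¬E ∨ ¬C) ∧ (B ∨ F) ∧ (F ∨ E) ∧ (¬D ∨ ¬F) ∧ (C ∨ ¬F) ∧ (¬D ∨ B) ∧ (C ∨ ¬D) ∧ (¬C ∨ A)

A ↦ False,  B ↦ True,  C ↦ False,  D ↦ False,  E ↦ True,  F ↦ False

Case A = False:
The clause (¬C) is unit, so C = False.
The clause (¬F) is unit, so F = False.
The clause (B) is unit, so B = True.
The clause (E) is unit, so E = True.
The clause (¬D) is unit, so D = False.
All clauses are satisfied.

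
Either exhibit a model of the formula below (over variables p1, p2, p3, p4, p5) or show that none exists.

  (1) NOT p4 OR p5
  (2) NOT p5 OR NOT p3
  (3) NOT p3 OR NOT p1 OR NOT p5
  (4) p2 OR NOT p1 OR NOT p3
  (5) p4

(p4) alone gives p4 = true.
(p5) alone gives p5 = true.
(NOT p3) alone gives p3 = false.
Every clause is now satisfied; p1, p2 are unconstrained.

p1=true, p2=true, p3=false, p4=true, p5=true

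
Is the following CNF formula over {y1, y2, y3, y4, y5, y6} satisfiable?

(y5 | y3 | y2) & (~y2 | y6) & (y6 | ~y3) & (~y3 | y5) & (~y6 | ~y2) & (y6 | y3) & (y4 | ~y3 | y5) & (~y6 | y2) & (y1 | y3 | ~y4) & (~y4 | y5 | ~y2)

Suppose y2 = 0.
(~y6) alone gives y6 = 0.
(~y3) alone gives y3 = 0.
That conflicts with the unit clause (y3).
Backtrack on y2: now try y2 = 1.
(y6) alone gives y6 = 1.
That conflicts with the unit clause (~y6).
Neither y2 = 1 nor y2 = 0 works.
No assignment satisfies every clause.

No, unsatisfiable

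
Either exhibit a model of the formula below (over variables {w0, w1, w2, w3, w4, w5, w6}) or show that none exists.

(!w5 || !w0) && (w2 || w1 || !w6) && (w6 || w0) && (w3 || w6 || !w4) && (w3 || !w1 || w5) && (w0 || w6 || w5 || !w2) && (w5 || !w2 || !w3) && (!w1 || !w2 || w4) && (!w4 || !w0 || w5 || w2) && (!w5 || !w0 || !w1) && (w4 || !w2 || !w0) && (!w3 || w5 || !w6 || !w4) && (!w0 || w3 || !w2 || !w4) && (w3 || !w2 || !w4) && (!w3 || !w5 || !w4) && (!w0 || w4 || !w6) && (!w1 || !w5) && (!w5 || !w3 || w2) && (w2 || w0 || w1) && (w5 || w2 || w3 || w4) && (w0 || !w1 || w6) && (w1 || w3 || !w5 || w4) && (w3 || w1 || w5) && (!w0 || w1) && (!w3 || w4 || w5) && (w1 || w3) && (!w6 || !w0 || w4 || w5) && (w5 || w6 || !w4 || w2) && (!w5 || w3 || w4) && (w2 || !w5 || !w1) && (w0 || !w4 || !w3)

w0 ↦ false,  w1 ↦ false,  w2 ↦ true,  w3 ↦ true,  w4 ↦ false,  w5 ↦ true,  w6 ↦ true

Branch on w5: set w5 = true.
From the singleton clause (!w0), w0 = false.
From the singleton clause (w6), w6 = true.
From the singleton clause (!w1), w1 = false.
From the singleton clause (w2), w2 = true.
From the singleton clause (w3), w3 = true.
From the singleton clause (!w4), w4 = false.
Every clause now holds.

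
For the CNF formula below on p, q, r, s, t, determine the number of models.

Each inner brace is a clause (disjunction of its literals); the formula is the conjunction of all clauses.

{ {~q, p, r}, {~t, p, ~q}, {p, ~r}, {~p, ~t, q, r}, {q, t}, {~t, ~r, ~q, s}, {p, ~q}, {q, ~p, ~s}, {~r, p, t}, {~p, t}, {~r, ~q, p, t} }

There are 2^5 = 32 truth assignments over (p, q, r, s, t).
Split on p. With p = 1, the clauses containing p are satisfied and ~p drops from the rest; 4 of the 2^4 = 16 assignments to the other variables satisfy what remains.
With p = 0, by the same count on the reduced clause set, 2 assignments work.
(One model: p=F, q=F, r=F, s=F, t=T.)
Total: 4 + 2 = 6.

6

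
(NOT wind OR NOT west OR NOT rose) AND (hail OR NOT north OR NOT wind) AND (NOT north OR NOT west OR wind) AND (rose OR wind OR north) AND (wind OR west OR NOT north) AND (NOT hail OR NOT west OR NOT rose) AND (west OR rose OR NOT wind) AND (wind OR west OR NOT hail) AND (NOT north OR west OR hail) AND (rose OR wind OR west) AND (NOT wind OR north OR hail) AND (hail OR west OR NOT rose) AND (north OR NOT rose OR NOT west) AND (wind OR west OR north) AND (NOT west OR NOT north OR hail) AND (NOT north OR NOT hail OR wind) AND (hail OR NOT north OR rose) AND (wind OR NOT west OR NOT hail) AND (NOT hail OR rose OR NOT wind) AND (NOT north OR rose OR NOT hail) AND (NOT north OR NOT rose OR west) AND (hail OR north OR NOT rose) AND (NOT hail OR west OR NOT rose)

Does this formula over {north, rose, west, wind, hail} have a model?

Branch on wind: set wind = false.
Branch on north: set north = false.
From the singleton clause (rose), rose = true.
From the singleton clause (NOT west), west = false.
Now (west) is unsatisfied and unit — conflict.
Backtrack on north: now try north = true.
From the singleton clause (NOT west), west = false.
Now (west) is unsatisfied and unit — conflict.
Both values of north lead to a conflict.
Backtrack on wind: now try wind = true.
Branch on west: set west = false.
From the singleton clause (rose), rose = true.
From the singleton clause (hail), hail = true.
Now (NOT hail) is unsatisfied and unit — conflict.
Backtrack on west: now try west = true.
From the singleton clause (NOT rose), rose = false.
From the singleton clause (NOT hail), hail = false.
From the singleton clause (NOT north), north = false.
Now (north) is unsatisfied and unit — conflict.
Both values of west lead to a conflict.
Both values of wind lead to a conflict.
No assignment satisfies every clause.

Unsatisfiable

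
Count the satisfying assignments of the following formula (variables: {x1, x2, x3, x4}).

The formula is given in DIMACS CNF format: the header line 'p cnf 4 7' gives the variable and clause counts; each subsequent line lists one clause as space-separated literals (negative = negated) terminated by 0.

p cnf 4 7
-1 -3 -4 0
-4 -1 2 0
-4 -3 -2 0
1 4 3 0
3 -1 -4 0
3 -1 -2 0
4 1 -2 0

7

There are 2^4 = 16 truth assignments over (x1, x2, x3, x4).
Split on x3. With x3 = True, the clauses containing x3 are satisfied and ¬x3 drops from the rest; 4 of the 2^3 = 8 assignments to the other variables satisfy what remains.
With x3 = False, by the same count on the reduced clause set, 3 assignments work.
(One model: x1=F, x2=F, x3=F, x4=T.)
Total: 4 + 3 = 7.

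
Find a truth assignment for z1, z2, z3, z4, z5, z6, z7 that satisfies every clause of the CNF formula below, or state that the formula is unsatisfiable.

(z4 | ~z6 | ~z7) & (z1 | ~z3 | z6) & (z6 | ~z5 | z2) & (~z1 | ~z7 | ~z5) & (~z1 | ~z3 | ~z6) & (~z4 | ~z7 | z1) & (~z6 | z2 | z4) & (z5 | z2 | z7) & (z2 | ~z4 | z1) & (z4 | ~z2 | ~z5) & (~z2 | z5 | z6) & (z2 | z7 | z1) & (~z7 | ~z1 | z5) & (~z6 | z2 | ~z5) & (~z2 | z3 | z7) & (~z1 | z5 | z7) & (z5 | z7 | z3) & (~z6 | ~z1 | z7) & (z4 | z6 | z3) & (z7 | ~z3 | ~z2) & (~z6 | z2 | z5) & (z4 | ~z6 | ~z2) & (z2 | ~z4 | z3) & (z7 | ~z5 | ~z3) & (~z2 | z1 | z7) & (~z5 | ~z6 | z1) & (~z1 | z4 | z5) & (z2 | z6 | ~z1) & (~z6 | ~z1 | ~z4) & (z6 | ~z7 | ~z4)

Try z4 = 1.
Try z7 = 0.
Try z5 = 1.
The clause (~z3) is unit, so z3 = 0.
The clause (~z2) is unit, so z2 = 0.
Now (z2) is unsatisfied and unit — conflict.
Undo z5 and try z5 = 0.
The clause (z2) is unit, so z2 = 1.
The clause (z6) is unit, so z6 = 1.
The clause (z3) is unit, so z3 = 1.
Now (~z3) is unsatisfied and unit — conflict.
Either choice for z5 ends in contradiction.
Undo z7 and try z7 = 1.
The clause (z1) is unit, so z1 = 1.
The clause (~z5) is unit, so z5 = 0.
Now (z5) is unsatisfied and unit — conflict.
Either choice for z7 ends in contradiction.
Undo z4 and try z4 = 0.
Try z6 = 0.
The clause (z3) is unit, so z3 = 1.
The clause (z1) is unit, so z1 = 1.
The clause (z5) is unit, so z5 = 1.
The clause (z2) is unit, so z2 = 1.
Now (~z2) is unsatisfied and unit — conflict.
Undo z6 and try z6 = 1.
The clause (~z7) is unit, so z7 = 0.
The clause (z2) is unit, so z2 = 1.
Now (~z2) is unsatisfied and unit — conflict.
Either choice for z6 ends in contradiction.
Either choice for z4 ends in contradiction.

UNSATISFIABLE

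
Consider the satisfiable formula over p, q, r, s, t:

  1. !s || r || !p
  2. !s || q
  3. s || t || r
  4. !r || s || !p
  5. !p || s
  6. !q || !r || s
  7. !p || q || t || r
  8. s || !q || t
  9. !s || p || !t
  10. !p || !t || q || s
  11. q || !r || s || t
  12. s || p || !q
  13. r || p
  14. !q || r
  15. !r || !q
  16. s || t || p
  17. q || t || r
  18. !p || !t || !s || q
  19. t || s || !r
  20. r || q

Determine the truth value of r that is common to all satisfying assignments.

True

Suppose r = false.
(p) alone gives p = true.
(!s) alone gives s = false.
Now (s) is unsatisfied and unit — conflict.
So every satisfying assignment has r = True.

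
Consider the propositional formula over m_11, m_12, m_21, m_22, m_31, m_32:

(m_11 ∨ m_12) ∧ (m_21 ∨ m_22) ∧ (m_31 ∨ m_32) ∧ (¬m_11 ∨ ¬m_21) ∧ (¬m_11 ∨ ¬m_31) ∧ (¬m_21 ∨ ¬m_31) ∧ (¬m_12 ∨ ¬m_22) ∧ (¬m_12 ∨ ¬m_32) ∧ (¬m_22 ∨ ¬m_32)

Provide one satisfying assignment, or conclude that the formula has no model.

Suppose m_11 = True.
From the singleton clause (¬m_21), m_21 = False.
From the singleton clause (m_22), m_22 = True.
From the singleton clause (¬m_31), m_31 = False.
From the singleton clause (m_32), m_32 = True.
But (¬m_32) is also a unit clause — contradiction.
That branch fails; take m_11 = False instead.
From the singleton clause (m_12), m_12 = True.
From the singleton clause (¬m_22), m_22 = False.
From the singleton clause (m_21), m_21 = True.
From the singleton clause (¬m_31), m_31 = False.
From the singleton clause (m_32), m_32 = True.
But (¬m_32) is also a unit clause — contradiction.
Either choice for m_11 ends in contradiction.

UNSATISFIABLE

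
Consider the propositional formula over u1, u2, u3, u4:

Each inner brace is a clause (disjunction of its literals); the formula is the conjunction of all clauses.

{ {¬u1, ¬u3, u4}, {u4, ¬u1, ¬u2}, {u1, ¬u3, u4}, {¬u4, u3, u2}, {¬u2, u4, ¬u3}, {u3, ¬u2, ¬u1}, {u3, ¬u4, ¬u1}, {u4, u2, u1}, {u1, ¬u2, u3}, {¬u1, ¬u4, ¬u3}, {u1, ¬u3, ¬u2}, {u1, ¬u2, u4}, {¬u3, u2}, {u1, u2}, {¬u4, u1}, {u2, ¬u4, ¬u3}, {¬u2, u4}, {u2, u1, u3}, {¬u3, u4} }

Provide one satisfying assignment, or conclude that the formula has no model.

Suppose u3 = False.
Suppose u4 = False.
(¬u2) alone gives u2 = False.
(u1) alone gives u1 = True.
All clauses are satisfied.

u1: True,  u2: False,  u3: False,  u4: False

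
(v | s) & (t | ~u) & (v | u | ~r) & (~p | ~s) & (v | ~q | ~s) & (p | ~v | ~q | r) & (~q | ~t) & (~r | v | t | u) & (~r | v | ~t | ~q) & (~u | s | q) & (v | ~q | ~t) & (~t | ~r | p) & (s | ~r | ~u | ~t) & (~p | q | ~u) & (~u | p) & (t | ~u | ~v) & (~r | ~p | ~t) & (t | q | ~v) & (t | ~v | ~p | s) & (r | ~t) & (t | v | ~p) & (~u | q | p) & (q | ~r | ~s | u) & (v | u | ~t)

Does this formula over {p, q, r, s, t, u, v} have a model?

Yes, satisfiable

Suppose v = 1.
Suppose t = 0.
The clause (~u) is unit, so u = 0.
The clause (q) is unit, so q = 1.
Suppose p = 0.
The clause (r) is unit, so r = 1.
No clause remains; s is free.
A satisfying assignment: p ↦ 0,  q ↦ 1,  r ↦ 1,  s ↦ 0,  t ↦ 0,  u ↦ 0,  v ↦ 1.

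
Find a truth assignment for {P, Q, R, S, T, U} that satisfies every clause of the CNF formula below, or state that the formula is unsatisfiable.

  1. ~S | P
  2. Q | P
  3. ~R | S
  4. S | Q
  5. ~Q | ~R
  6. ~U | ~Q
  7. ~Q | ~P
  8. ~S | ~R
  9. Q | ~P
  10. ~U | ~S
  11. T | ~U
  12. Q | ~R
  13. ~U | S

P=0; Q=1; R=0; S=0; T=0; U=0

Try S = 0.
The clause (~R) is unit, so R = 0.
The clause (Q) is unit, so Q = 1.
The clause (~U) is unit, so U = 0.
The clause (~P) is unit, so P = 0.
No clause remains; T is free.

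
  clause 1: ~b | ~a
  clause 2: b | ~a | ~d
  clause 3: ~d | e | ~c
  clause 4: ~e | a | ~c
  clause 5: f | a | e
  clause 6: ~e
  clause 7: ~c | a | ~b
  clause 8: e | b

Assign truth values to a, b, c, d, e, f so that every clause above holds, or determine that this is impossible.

(~e) alone gives e = 0.
(b) alone gives b = 1.
(~a) alone gives a = 0.
(f) alone gives f = 1.
(~c) alone gives c = 0.
All clauses hold; d can take either value.

a ↦ 0; b ↦ 1; c ↦ 0; d ↦ 0; e ↦ 0; f ↦ 1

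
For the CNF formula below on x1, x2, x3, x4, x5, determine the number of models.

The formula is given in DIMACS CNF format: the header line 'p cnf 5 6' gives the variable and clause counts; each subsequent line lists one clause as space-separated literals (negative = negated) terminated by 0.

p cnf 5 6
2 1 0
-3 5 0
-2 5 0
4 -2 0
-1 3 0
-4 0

There are 2^5 = 32 truth assignments over (x1, x2, x3, x4, x5).
Split on x1. With x1 = True, the clauses containing x1 are satisfied and ¬x1 drops from the rest; 1 of the 2^4 = 16 assignments to the other variables satisfy what remains.
With x1 = False, by the same count on the reduced clause set, 0 assignments work.
(One model: x1=T, x2=F, x3=T, x4=F, x5=T.)
Total: 1 + 0 = 1.

1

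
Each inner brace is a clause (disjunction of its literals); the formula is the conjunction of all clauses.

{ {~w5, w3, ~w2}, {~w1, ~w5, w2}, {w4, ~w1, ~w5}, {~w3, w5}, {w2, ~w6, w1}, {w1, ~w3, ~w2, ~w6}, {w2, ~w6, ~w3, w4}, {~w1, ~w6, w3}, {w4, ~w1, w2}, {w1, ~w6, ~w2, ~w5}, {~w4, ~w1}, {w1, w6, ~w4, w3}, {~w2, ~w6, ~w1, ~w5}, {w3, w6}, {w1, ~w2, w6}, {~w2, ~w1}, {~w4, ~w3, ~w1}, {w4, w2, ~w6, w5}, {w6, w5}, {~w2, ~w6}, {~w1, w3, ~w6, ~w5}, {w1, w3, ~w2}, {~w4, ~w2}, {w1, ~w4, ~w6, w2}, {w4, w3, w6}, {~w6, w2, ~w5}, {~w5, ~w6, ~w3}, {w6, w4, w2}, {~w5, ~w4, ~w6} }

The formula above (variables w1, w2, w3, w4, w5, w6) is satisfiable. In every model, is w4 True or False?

True

Suppose w4 = 0.
Suppose w1 = 0.
Suppose w3 = 0.
From the singleton clause (w6), w6 = 1.
From the singleton clause (w2), w2 = 1.
That conflicts with the unit clause (~w2).
So w3 must be the other value — set w3 = 1.
From the singleton clause (w5), w5 = 1.
From the singleton clause (~w6), w6 = 0.
From the singleton clause (~w2), w2 = 0.
That conflicts with the unit clause (w2).
Either choice for w3 ends in contradiction.
So w1 must be the other value — set w1 = 1.
From the singleton clause (~w5), w5 = 0.
From the singleton clause (~w3), w3 = 0.
From the singleton clause (~w6), w6 = 0.
That conflicts with the unit clause (w6).
Either choice for w1 ends in contradiction.
So every satisfying assignment has w4 = True.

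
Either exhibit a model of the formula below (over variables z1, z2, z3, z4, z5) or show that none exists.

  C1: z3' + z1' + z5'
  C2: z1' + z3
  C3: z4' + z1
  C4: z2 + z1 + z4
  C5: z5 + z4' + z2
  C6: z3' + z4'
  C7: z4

Unit clause (z4) forces z4 = 1.
Unit clause (z1) forces z1 = 1.
Unit clause (z3) forces z3 = 1.
Now (z3') is unsatisfied and unit — conflict.

UNSATISFIABLE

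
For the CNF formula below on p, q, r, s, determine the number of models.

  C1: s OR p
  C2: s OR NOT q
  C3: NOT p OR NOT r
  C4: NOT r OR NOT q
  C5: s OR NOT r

6

There are 2^4 = 16 truth assignments over (p, q, r, s).
Check each against the 5 clauses (columns in the order p, q, r, s):
  F F F F  ✗ fails (s OR p)
  F F F T  ✓ satisfies all
  F F T F  ✗ fails (s OR p)
  F F T T  ✓ satisfies all
  F T F F  ✗ fails (s OR p)
  F T F T  ✓ satisfies all
  F T T F  ✗ fails (s OR p)
  F T T T  ✗ fails (NOT r OR NOT q)
  T F F F  ✓ satisfies all
  T F F T  ✓ satisfies all
  T F T F  ✗ fails (NOT p OR NOT r)
  T F T T  ✗ fails (NOT p OR NOT r)
  T T F F  ✗ fails (s OR NOT q)
  T T F T  ✓ satisfies all
  T T T F  ✗ fails (s OR NOT q)
  T T T T  ✗ fails (NOT p OR NOT r)
6 of the 16 rows are models.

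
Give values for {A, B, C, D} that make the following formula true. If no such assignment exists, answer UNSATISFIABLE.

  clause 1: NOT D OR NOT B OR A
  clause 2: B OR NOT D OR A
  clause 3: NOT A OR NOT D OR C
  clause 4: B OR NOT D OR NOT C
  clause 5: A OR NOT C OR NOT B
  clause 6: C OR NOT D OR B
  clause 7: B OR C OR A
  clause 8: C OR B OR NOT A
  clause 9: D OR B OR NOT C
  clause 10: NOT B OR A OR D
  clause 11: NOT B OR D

Branch on B: set B = true.
(D) alone gives D = true.
(A) alone gives A = true.
(C) alone gives C = true.
Every clause now holds.

A=true,  B=true,  C=true,  D=true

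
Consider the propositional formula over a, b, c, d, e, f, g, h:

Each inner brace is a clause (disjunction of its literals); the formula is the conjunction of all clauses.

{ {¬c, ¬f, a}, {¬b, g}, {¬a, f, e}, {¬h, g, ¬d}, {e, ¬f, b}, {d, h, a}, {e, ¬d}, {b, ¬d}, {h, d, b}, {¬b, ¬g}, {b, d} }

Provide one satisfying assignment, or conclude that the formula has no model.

Suppose b = False.
Unit clause (¬d) forces d = False.
That conflicts with the unit clause (d).
So b must be the other value — set b = True.
Unit clause (g) forces g = True.
That conflicts with the unit clause (¬g).
Both values of b lead to a conflict.

UNSATISFIABLE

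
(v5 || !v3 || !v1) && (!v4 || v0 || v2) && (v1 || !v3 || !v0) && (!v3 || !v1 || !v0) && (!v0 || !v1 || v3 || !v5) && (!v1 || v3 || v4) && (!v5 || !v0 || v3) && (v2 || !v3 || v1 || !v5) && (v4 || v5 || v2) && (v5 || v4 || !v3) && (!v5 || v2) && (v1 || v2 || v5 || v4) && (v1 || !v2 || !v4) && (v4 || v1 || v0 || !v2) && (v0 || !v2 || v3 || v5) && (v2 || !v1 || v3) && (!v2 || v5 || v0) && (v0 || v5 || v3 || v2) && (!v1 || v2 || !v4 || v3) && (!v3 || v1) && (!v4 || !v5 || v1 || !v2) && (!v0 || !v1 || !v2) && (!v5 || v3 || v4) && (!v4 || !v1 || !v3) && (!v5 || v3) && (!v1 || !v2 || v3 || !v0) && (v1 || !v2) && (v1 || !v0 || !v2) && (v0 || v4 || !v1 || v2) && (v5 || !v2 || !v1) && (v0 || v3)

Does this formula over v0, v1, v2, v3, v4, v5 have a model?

Try v5 = false.
Try v3 = false.
(v0) alone gives v0 = true.
Try v1 = false.
(!v2) alone gives v2 = false.
(v4) alone gives v4 = true.
This assignment satisfies each clause.
A satisfying assignment: v0 ↦ true,  v1 ↦ false,  v2 ↦ false,  v3 ↦ false,  v4 ↦ true,  v5 ↦ false.

Yes, satisfiable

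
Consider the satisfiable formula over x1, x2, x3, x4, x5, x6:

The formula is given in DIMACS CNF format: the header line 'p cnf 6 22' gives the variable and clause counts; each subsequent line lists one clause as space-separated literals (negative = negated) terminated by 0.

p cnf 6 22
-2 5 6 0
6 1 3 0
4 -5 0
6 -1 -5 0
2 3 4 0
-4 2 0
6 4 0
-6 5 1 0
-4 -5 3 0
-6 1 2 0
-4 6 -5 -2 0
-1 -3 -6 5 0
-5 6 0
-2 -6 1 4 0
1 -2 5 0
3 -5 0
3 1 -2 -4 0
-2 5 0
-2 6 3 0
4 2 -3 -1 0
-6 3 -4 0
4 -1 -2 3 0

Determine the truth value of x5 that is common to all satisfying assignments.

Suppose x5 = False.
Unit clause (¬x2) forces x2 = False.
Unit clause (¬x4) forces x4 = False.
Unit clause (x3) forces x3 = True.
Unit clause (x6) forces x6 = True.
Unit clause (x1) forces x1 = True.
Now (¬x1) is unsatisfied and unit — conflict.
So every satisfying assignment has x5 = True.

True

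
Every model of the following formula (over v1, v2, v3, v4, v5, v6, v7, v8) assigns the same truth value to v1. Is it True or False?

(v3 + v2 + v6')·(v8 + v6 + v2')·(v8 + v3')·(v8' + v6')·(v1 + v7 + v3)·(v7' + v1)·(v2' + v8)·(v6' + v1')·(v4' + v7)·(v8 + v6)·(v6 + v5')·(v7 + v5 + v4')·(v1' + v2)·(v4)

Suppose v1 = 0.
From the singleton clause (v7'), v7 = 0.
From the singleton clause (v3), v3 = 1.
From the singleton clause (v8), v8 = 1.
From the singleton clause (v6'), v6 = 0.
From the singleton clause (v4'), v4 = 0.
Now (v4) is unsatisfied and unit — conflict.
So every satisfying assignment has v1 = True.

True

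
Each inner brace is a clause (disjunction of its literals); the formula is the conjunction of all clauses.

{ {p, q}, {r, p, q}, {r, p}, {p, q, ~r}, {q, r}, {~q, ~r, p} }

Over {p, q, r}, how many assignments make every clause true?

3

There are 2^3 = 8 truth assignments over (p, q, r).
Check each against the 6 clauses (columns in the order p, q, r):
  F F F  ✗ fails (p | q)
  F F T  ✗ fails (p | q)
  F T F  ✗ fails (r | p)
  F T T  ✗ fails (~q | ~r | p)
  T F F  ✗ fails (q | r)
  T F T  ✓ satisfies all
  T T F  ✓ satisfies all
  T T T  ✓ satisfies all
3 of the 8 rows are models.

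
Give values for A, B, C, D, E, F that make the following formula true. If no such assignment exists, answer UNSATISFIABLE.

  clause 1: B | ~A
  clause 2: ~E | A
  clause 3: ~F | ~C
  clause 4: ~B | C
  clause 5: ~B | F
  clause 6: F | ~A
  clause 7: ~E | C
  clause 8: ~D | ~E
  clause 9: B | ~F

A: 0, B: 0, C: 0, D: 0, E: 0, F: 0

Try B = 0.
Unit clause (~A) forces A = 0.
Unit clause (~E) forces E = 0.
Unit clause (~F) forces F = 0.
All clauses hold; C, D can take either value.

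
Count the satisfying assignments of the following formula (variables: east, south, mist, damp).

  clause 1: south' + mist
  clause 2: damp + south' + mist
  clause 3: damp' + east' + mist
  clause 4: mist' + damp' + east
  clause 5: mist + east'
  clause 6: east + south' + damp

7

There are 2^4 = 16 truth assignments over (east, south, mist, damp).
Check each against the 6 clauses (columns in the order east, south, mist, damp):
  F F F F  ✓ satisfies all
  F F F T  ✓ satisfies all
  F F T F  ✓ satisfies all
  F F T T  ✗ fails (mist' + damp' + east)
  F T F F  ✗ fails (south' + mist)
  F T F T  ✗ fails (south' + mist)
  F T T F  ✗ fails (east + south' + damp)
  F T T T  ✗ fails (mist' + damp' + east)
  T F F F  ✗ fails (mist + east')
  T F F T  ✗ fails (damp' + east' + mist)
  T F T F  ✓ satisfies all
  T F T T  ✓ satisfies all
  T T F F  ✗ fails (south' + mist)
  T T F T  ✗ fails (south' + mist)
  T T T F  ✓ satisfies all
  T T T T  ✓ satisfies all
7 of the 16 rows are models.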